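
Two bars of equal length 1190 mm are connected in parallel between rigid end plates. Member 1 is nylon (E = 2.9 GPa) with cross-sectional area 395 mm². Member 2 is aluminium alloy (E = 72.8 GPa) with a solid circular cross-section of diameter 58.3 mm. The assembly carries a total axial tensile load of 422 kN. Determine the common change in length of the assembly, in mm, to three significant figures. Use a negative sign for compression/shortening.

A_2 = 2669 mm².
Equal strain + equilibrium ⇒ each member carries load in proportion to AE: A₁E₁ = 1146000 N, A₂E₂ = 194300000 N, ΣAE = 195500000 N.
δ = PL/ΣAE = 422000·1190/195500000 = 2.569 mm.

2.57 mm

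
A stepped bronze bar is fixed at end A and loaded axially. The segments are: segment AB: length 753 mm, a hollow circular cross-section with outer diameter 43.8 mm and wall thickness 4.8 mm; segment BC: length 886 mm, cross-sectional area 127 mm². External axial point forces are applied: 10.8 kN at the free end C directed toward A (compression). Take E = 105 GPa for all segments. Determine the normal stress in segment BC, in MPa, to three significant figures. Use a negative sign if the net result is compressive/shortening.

Internal axial forces (sectioning from the free end, tension +): N_BC = -10.8 kN, N_AB = -10.8 kN.
σ_BC = N_BC/A_BC = -10800/127 = -85.04 MPa.

-85.0 MPa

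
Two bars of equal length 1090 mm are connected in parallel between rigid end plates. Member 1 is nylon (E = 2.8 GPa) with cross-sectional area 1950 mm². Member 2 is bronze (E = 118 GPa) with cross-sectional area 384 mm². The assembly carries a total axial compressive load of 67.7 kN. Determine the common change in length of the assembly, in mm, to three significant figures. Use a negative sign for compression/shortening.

-1.45 mm

Equal strain + equilibrium ⇒ each member carries load in proportion to AE: A₁E₁ = 5460000 N, A₂E₂ = 45310000 N, ΣAE = 50770000 N.
δ = PL/ΣAE = -67700·1090/50770000 = -1.453 mm.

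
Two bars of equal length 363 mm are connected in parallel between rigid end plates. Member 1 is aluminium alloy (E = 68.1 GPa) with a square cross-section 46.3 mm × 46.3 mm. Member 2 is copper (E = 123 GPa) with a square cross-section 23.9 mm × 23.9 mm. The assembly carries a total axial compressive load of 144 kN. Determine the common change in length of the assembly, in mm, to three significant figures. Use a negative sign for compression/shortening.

-0.242 mm

A_1 = 2144 mm².
A_2 = 571.2 mm².
Equal strain + equilibrium ⇒ each member carries load in proportion to AE: A₁E₁ = 146000000 N, A₂E₂ = 70260000 N, ΣAE = 216200000 N.
δ = PL/ΣAE = -144000·363/216200000 = -0.2417 mm.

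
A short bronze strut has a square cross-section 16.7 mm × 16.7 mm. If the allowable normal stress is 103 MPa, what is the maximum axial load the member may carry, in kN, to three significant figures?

28.7 kN

A = 278.9 mm².
P_max = σ_allow · A = 103 · 278.9 = 28730 N = 28.73 kN.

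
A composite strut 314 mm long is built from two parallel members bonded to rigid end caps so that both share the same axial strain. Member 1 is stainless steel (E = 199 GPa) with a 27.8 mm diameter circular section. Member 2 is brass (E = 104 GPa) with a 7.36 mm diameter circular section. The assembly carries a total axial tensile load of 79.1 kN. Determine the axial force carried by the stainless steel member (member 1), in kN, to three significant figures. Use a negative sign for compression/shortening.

A_1 = 607 mm².
A_2 = 42.54 mm².
Equal strain + equilibrium ⇒ each member carries load in proportion to AE: A₁E₁ = 120800000 N, A₂E₂ = 4425000 N, ΣAE = 125200000 N.
F₁ = P·A₁E₁/ΣAE = 79100·120800000/125200000 = 76300 N.

76.3 kN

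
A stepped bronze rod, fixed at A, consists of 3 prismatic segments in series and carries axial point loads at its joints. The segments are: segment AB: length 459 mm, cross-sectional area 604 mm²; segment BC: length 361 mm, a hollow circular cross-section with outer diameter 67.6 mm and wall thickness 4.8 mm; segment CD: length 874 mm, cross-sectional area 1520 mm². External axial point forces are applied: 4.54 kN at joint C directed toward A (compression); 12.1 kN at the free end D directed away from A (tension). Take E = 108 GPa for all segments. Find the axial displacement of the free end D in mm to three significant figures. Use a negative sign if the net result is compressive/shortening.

Internal axial forces (sectioning from the free end, tension +): N_CD = 12.1 kN, N_BC = 7.56 kN, N_AB = 7.56 kN.
A_BC = 947 mm².
δ_AB = 7560·459/(604·108000) = 0.0532 mm
δ_BC = 7560·361/(947·108000) = 0.02668 mm
δ_CD = 12100·874/(1520·108000) = 0.06442 mm
δ = Σδ_i = 0.1443 mm.

0.144 mm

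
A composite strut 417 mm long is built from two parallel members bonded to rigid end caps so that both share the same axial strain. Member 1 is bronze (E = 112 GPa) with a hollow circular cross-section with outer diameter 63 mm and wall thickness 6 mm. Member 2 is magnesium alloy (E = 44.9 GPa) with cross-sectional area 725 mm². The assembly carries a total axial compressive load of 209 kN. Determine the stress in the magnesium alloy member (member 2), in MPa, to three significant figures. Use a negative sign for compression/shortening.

-61.4 MPa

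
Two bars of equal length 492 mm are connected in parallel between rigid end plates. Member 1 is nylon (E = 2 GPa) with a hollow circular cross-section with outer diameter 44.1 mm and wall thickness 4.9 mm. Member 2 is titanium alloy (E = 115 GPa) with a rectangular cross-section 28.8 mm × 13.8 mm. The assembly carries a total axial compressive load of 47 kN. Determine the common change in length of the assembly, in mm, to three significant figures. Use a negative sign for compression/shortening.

-0.493 mm

A_1 = 603.4 mm².
A_2 = 397.4 mm².
Equal strain + equilibrium ⇒ each member carries load in proportion to AE: A₁E₁ = 1207000 N, A₂E₂ = 45710000 N, ΣAE = 46910000 N.
δ = PL/ΣAE = -47000·492/46910000 = -0.4929 mm.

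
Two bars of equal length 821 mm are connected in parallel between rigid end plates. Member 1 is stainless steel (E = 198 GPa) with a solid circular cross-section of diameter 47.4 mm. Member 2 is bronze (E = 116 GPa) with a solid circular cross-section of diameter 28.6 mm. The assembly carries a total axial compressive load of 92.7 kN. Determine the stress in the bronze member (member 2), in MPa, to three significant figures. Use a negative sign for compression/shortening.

-25.4 MPa

A_1 = 1765 mm².
A_2 = 642.4 mm².
Equal strain + equilibrium ⇒ each member carries load in proportion to AE: A₁E₁ = 349400000 N, A₂E₂ = 74520000 N, ΣAE = 423900000 N.
σ₂ = P·E₂/ΣAE = -92700·116000/423900000 = -25.37 MPa.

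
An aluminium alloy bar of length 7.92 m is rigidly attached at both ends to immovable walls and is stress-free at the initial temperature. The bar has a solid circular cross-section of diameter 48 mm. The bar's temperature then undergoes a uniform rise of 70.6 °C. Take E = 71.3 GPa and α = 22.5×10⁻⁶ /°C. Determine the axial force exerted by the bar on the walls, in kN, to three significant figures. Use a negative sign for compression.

-205 kN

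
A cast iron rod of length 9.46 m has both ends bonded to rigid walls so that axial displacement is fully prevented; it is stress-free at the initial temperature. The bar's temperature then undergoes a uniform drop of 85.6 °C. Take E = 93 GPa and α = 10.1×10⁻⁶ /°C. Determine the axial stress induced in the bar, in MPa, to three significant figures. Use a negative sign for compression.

Free thermal expansion αLΔT = 10.1e-6 · 9460 · -85.6 = -8.179 mm.
The walls impose strain ε = −(-8.179)/9460 = 8.6456e-04; σ = Eε = 93000 · 8.6456e-04 = 80.4 MPa.

80.4 MPa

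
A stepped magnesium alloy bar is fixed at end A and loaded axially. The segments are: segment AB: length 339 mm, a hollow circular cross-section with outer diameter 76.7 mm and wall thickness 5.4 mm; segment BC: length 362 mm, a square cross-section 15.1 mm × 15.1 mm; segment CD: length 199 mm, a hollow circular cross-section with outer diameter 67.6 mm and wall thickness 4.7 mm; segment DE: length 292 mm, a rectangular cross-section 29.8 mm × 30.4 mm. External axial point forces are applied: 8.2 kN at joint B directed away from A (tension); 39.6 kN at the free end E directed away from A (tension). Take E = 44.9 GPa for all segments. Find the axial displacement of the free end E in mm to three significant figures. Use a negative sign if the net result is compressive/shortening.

Internal axial forces (sectioning from the free end, tension +): N_DE = 39.6 kN, N_CD = 39.6 kN, N_BC = 39.6 kN, N_AB = 47.8 kN.
A_AB = 1210 mm².
A_BC = 228 mm².
A_CD = 928.7 mm².
A_DE = 905.9 mm².
δ_AB = 47800·339/(1210·44900) = 0.2984 mm
δ_BC = 39600·362/(228·44900) = 1.4 mm
δ_CD = 39600·199/(928.7·44900) = 0.189 mm
δ_DE = 39600·292/(905.9·44900) = 0.2843 mm
δ = Σδ_i = 2.172 mm.

2.17 mm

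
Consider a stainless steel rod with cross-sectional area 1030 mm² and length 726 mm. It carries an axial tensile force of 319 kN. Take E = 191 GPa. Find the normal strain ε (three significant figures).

σ = N/A = 309.7 MPa; ε = σ/E = 309.7/191000 = 1.622e-03.

0.00162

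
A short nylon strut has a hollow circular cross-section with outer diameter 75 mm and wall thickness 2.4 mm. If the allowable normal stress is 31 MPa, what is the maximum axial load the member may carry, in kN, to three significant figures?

17.0 kN

A = 547.4 mm².
P_max = σ_allow · A = 31 · 547.4 = 16970 N = 16.97 kN.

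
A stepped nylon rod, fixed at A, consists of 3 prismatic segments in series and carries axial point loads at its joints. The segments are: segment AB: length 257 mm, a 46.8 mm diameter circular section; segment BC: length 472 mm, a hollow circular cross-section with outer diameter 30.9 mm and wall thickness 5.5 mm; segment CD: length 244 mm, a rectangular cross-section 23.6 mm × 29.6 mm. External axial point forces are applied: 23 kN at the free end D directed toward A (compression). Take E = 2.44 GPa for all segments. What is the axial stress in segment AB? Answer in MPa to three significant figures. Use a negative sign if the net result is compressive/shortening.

Internal axial forces (sectioning from the free end, tension +): N_CD = -23 kN, N_BC = -23 kN, N_AB = -23 kN.
A_AB = 1720 mm².
σ_AB = N_AB/A_AB = -23000/1720 = -13.37 MPa.

-13.4 MPa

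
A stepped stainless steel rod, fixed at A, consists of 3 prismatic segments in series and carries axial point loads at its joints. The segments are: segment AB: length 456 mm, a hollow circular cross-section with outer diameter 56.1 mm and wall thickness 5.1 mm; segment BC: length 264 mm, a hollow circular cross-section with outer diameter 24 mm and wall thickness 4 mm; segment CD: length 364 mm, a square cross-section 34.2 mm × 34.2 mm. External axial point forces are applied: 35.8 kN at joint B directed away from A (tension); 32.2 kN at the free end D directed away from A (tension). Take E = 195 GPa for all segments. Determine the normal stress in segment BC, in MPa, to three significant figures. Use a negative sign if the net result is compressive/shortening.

128 MPa

Internal axial forces (sectioning from the free end, tension +): N_CD = 32.2 kN, N_BC = 32.2 kN, N_AB = 68 kN.
A_BC = 251.3 mm².
σ_BC = N_BC/A_BC = 32200/251.3 = 128.1 MPa.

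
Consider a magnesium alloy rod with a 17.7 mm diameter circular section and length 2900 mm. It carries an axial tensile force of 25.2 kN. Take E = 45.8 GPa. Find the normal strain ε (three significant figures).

A = 246.1 mm².
σ = N/A = 102.4 MPa; ε = σ/E = 102.4/45800 = 2.236e-03.

0.00224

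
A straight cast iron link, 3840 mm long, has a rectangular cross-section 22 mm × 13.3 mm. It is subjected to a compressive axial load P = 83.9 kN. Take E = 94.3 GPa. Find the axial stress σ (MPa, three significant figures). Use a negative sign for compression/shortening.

A = 292.6 mm².
σ = N/A = -83900/292.6 = -286.7 MPa.

-287 MPa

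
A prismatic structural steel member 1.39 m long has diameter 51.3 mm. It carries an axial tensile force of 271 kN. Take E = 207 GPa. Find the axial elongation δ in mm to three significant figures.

0.880 mm

A = 2067 mm².
δ_mech = NL/(AE) = 271000·1390/(2067·207000) = 0.8804 mm.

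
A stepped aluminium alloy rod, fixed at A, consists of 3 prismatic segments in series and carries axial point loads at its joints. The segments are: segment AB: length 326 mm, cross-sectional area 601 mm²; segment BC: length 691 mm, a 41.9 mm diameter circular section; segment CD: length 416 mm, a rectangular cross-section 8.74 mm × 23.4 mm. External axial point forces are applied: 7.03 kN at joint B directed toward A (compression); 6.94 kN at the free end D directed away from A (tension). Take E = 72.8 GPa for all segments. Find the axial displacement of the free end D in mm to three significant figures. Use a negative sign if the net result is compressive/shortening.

Internal axial forces (sectioning from the free end, tension +): N_CD = 6.94 kN, N_BC = 6.94 kN, N_AB = -0.09 kN.
A_BC = 1379 mm².
A_CD = 204.5 mm².
δ_AB = -90·326/(601·72800) = -0.0006706 mm
δ_BC = 6940·691/(1379·72800) = 0.04777 mm
δ_CD = 6940·416/(204.5·72800) = 0.1939 mm
δ = Σδ_i = 0.241 mm.

0.241 mm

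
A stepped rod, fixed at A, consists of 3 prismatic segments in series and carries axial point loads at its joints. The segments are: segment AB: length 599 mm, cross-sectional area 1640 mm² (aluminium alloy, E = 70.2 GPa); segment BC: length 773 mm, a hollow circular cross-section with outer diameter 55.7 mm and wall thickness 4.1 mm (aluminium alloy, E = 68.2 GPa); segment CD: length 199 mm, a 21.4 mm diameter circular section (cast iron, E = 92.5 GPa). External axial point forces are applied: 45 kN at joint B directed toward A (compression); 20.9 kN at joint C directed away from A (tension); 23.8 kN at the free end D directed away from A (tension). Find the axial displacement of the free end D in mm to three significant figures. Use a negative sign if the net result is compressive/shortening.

Internal axial forces (sectioning from the free end, tension +): N_CD = 23.8 kN, N_BC = 44.7 kN, N_AB = -0.3 kN.
A_BC = 664.6 mm².
A_CD = 359.7 mm².
δ_AB = -300·599/(1640·70200) = -0.001561 mm
δ_BC = 44700·773/(664.6·68200) = 0.7623 mm
δ_CD = 23800·199/(359.7·92500) = 0.1424 mm
δ = Σδ_i = 0.9031 mm.

0.903 mm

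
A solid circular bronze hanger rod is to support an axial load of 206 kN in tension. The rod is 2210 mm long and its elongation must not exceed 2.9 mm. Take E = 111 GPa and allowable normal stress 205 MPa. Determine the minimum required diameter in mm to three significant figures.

Required area A ≥ P/σ_allow = 206000/205 = 1005 mm².
For a solid circular section, d ≥ √(4A/π) = 35.77 mm.
Elongation limit: A ≥ PL/(Eδ_allow) = 206000·2210/(111000·2.9) = 1414 mm² ⇒ d ≥ 42.44 mm.
The elongation limit governs.

42.4 mm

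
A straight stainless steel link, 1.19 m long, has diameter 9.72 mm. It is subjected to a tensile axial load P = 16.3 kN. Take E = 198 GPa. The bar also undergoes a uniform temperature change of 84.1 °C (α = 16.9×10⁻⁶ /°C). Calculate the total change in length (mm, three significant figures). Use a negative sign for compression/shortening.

3.01 mm

A = 74.2 mm².
δ_mech = NL/(AE) = 16300·1190/(74.2·198000) = 1.32 mm.
δ_thermal = αLΔT = 16.9e-6·1190·84.1 = 1.691 mm.
δ = δ_mech + δ_thermal = 3.012 mm.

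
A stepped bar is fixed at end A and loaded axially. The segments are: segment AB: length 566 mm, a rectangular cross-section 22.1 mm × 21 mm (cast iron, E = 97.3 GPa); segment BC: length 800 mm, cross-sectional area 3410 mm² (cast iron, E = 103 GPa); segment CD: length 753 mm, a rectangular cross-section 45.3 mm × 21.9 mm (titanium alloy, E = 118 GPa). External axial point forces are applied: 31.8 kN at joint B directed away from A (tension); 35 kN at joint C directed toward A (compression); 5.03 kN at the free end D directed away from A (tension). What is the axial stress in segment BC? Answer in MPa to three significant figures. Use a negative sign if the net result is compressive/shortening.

-8.79 MPa

Internal axial forces (sectioning from the free end, tension +): N_CD = 5.03 kN, N_BC = -29.97 kN, N_AB = 1.83 kN.
σ_BC = N_BC/A_BC = -29970/3410 = -8.789 MPa.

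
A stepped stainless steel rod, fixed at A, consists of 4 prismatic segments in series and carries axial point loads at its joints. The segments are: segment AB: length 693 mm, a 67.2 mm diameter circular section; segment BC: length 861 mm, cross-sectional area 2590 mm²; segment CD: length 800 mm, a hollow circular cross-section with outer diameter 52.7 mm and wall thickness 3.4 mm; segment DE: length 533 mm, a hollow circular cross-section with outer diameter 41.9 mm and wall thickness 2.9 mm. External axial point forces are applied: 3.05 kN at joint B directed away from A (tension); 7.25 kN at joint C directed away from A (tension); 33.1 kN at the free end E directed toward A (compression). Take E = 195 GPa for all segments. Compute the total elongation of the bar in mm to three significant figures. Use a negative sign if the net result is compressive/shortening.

-0.579 mm

Internal axial forces (sectioning from the free end, tension +): N_DE = -33.1 kN, N_CD = -33.1 kN, N_BC = -25.85 kN, N_AB = -22.8 kN.
A_AB = 3547 mm².
A_CD = 526.6 mm².
A_DE = 355.3 mm².
δ_AB = -22800·693/(3547·195000) = -0.02285 mm
δ_BC = -25850·861/(2590·195000) = -0.04407 mm
δ_CD = -33100·800/(526.6·195000) = -0.2579 mm
δ_DE = -33100·533/(355.3·195000) = -0.2546 mm
δ = Σδ_i = -0.5794 mm.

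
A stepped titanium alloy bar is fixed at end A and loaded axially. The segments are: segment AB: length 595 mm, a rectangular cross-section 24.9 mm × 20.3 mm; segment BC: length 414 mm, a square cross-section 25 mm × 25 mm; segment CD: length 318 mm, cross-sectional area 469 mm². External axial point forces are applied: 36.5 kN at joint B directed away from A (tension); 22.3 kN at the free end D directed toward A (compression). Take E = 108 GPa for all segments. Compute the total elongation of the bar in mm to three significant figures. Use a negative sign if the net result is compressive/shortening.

-0.122 mm

Internal axial forces (sectioning from the free end, tension +): N_CD = -22.3 kN, N_BC = -22.3 kN, N_AB = 14.2 kN.
A_AB = 505.5 mm².
A_BC = 625 mm².
δ_AB = 14200·595/(505.5·108000) = 0.1548 mm
δ_BC = -22300·414/(625·108000) = -0.1368 mm
δ_CD = -22300·318/(469·108000) = -0.14 mm
δ = Σδ_i = -0.122 mm.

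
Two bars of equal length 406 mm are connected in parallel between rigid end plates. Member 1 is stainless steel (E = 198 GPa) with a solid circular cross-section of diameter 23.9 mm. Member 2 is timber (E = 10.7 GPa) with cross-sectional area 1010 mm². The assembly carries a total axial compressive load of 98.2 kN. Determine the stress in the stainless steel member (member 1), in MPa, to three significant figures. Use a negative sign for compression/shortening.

-195 MPa

A_1 = 448.6 mm².
Equal strain + equilibrium ⇒ each member carries load in proportion to AE: A₁E₁ = 88830000 N, A₂E₂ = 10810000 N, ΣAE = 99640000 N.
σ₁ = P·E₁/ΣAE = -98200·198000/99640000 = -195.1 MPa.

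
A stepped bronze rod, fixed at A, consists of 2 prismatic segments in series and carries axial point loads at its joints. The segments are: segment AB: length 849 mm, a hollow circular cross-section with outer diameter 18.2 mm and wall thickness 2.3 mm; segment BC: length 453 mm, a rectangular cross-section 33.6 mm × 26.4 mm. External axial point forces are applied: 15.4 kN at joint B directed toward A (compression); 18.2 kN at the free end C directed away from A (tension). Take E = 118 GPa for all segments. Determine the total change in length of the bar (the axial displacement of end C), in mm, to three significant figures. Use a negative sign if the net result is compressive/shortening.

Internal axial forces (sectioning from the free end, tension +): N_BC = 18.2 kN, N_AB = 2.8 kN.
A_AB = 114.9 mm².
A_BC = 887 mm².
δ_AB = 2800·849/(114.9·118000) = 0.1754 mm
δ_BC = 18200·453/(887·118000) = 0.07877 mm
δ = Σδ_i = 0.2541 mm.

0.254 mm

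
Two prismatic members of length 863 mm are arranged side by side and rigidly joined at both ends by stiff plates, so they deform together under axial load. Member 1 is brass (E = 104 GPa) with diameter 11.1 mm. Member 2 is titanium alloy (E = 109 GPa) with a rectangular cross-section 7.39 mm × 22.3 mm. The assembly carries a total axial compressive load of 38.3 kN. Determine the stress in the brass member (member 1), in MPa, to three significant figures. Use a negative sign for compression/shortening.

-142 MPa

A_1 = 96.77 mm².
A_2 = 164.8 mm².
Equal strain + equilibrium ⇒ each member carries load in proportion to AE: A₁E₁ = 10060000 N, A₂E₂ = 17960000 N, ΣAE = 28030000 N.
σ₁ = P·E₁/ΣAE = -38300·104000/28030000 = -142.1 MPa.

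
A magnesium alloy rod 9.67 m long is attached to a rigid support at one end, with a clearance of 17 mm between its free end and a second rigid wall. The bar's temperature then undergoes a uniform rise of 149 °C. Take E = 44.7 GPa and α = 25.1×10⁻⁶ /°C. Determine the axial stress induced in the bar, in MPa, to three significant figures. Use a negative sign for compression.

-88.6 MPa

Free thermal expansion αLΔT = 25.1e-6 · 9670 · 149 = 36.16 mm.
The walls engage after the gap closes; constrained expansion = 36.16 − 17 = 19.16 mm.
The walls impose strain ε = −(19.16)/9670 = -1.9819e-03; σ = Eε = 44700 · -1.9819e-03 = -88.59 MPa.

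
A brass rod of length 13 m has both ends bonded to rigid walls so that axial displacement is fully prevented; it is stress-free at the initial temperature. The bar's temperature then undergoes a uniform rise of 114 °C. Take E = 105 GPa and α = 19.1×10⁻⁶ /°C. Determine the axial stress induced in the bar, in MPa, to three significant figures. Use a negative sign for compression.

-229 MPa

Free thermal expansion αLΔT = 19.1e-6 · 13000 · 114 = 28.31 mm.
The walls impose strain ε = −(28.31)/13000 = -2.1774e-03; σ = Eε = 105000 · -2.1774e-03 = -228.6 MPa.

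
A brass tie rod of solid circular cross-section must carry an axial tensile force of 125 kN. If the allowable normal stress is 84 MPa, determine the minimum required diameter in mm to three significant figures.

43.5 mm

Required area A ≥ P/σ_allow = 125000/84 = 1488 mm².
For a solid circular section, d ≥ √(4A/π) = 43.53 mm.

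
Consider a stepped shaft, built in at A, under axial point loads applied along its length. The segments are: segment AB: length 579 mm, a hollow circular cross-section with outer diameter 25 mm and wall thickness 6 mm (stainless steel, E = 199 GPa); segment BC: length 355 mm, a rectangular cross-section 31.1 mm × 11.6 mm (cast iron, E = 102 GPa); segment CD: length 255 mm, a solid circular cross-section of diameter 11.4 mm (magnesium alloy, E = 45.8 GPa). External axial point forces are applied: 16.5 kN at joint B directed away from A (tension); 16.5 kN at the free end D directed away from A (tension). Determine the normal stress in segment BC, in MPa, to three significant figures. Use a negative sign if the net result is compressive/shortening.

45.7 MPa

Internal axial forces (sectioning from the free end, tension +): N_CD = 16.5 kN, N_BC = 16.5 kN, N_AB = 33 kN.
A_BC = 360.8 mm².
σ_BC = N_BC/A_BC = 16500/360.8 = 45.74 MPa.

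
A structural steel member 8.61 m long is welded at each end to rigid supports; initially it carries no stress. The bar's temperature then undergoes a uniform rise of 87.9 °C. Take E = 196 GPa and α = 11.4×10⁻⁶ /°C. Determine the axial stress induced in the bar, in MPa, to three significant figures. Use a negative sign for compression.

Free thermal expansion αLΔT = 11.4e-6 · 8610 · 87.9 = 8.628 mm.
The walls impose strain ε = −(8.628)/8610 = -1.0021e-03; σ = Eε = 196000 · -1.0021e-03 = -196.4 MPa.

-196 MPa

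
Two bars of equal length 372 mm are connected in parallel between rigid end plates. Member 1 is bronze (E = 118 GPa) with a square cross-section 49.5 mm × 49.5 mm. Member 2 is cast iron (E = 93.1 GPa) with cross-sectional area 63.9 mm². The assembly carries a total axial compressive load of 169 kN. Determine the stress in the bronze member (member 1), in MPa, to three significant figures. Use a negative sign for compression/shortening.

A_1 = 2450 mm².
Equal strain + equilibrium ⇒ each member carries load in proportion to AE: A₁E₁ = 289100000 N, A₂E₂ = 5949000 N, ΣAE = 295100000 N.
σ₁ = P·E₁/ΣAE = -169000·118000/295100000 = -67.58 MPa.

-67.6 MPa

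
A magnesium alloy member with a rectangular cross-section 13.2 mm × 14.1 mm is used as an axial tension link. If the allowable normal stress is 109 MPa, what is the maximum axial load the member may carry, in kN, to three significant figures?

A = 186.1 mm².
P_max = σ_allow · A = 109 · 186.1 = 20290 N = 20.29 kN.

20.3 kN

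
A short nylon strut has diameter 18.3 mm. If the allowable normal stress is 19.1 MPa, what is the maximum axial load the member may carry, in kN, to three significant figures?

5.02 kN

A = 263 mm².
P_max = σ_allow · A = 19.1 · 263 = 5024 N = 5.024 kN.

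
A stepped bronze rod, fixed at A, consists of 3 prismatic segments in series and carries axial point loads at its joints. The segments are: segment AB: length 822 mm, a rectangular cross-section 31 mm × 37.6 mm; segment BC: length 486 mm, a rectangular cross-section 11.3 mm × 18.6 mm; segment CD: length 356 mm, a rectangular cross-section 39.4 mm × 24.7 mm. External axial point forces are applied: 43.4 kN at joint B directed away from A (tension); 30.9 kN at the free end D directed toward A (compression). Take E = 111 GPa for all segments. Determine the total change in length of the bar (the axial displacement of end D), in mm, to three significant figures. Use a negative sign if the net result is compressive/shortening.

-0.666 mm

Internal axial forces (sectioning from the free end, tension +): N_CD = -30.9 kN, N_BC = -30.9 kN, N_AB = 12.5 kN.
A_AB = 1166 mm².
A_BC = 210.2 mm².
A_CD = 973.2 mm².
δ_AB = 12500·822/(1166·111000) = 0.07942 mm
δ_BC = -30900·486/(210.2·111000) = -0.6437 mm
δ_CD = -30900·356/(973.2·111000) = -0.1018 mm
δ = Σδ_i = -0.6661 mm.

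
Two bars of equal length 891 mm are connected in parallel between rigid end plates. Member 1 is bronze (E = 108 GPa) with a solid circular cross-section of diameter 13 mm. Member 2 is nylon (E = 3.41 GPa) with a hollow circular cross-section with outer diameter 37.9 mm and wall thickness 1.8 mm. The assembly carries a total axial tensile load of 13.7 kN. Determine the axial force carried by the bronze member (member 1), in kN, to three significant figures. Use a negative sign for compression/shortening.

13.1 kN

A_1 = 132.7 mm².
A_2 = 204.1 mm².
Equal strain + equilibrium ⇒ each member carries load in proportion to AE: A₁E₁ = 14340000 N, A₂E₂ = 696100 N, ΣAE = 15030000 N.
F₁ = P·A₁E₁/ΣAE = 13700·14340000/15030000 = 13070 N.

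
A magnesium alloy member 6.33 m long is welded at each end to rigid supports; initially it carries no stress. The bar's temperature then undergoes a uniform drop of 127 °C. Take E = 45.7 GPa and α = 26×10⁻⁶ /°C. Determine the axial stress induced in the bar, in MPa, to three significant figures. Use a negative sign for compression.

151 MPa

Free thermal expansion αLΔT = 26e-6 · 6330 · -127 = -20.9 mm.
The walls impose strain ε = −(-20.9)/6330 = 3.3020e-03; σ = Eε = 45700 · 3.3020e-03 = 150.9 MPa.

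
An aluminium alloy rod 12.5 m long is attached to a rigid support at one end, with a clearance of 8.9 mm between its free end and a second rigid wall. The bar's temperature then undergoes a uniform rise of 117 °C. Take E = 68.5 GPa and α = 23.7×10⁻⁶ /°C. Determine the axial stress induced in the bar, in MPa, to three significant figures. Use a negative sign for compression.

-141 MPa

Free thermal expansion αLΔT = 23.7e-6 · 12500 · 117 = 34.66 mm.
The walls engage after the gap closes; constrained expansion = 34.66 − 8.9 = 25.76 mm.
The walls impose strain ε = −(25.76)/12500 = -2.0609e-03; σ = Eε = 68500 · -2.0609e-03 = -141.2 MPa.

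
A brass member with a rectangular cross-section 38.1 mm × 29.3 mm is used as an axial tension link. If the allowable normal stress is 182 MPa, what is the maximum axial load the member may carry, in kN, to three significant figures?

203 kN

A = 1116 mm².
P_max = σ_allow · A = 182 · 1116 = 203200 N = 203.2 kN.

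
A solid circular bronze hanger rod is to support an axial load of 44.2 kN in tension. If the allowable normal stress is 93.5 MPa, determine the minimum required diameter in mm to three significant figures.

24.5 mm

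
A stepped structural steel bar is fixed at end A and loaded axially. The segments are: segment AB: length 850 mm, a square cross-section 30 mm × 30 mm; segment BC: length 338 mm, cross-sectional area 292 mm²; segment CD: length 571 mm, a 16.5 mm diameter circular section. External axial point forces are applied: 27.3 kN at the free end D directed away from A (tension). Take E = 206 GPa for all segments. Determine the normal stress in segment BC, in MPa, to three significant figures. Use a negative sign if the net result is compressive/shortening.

Internal axial forces (sectioning from the free end, tension +): N_CD = 27.3 kN, N_BC = 27.3 kN, N_AB = 27.3 kN.
σ_BC = N_BC/A_BC = 27300/292 = 93.49 MPa.

93.5 MPa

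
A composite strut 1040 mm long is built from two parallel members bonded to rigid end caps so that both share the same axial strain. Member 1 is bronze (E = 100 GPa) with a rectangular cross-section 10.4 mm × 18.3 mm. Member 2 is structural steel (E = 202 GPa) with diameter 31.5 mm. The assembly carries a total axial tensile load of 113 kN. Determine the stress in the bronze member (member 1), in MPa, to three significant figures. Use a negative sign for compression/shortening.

64.0 MPa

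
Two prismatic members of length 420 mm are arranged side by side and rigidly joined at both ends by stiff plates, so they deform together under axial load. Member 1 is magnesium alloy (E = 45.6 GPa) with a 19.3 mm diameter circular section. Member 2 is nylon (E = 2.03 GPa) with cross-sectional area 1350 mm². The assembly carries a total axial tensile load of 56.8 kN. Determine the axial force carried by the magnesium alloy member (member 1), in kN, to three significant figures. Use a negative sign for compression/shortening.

47.1 kN

A_1 = 292.6 mm².
Equal strain + equilibrium ⇒ each member carries load in proportion to AE: A₁E₁ = 13340000 N, A₂E₂ = 2740000 N, ΣAE = 16080000 N.
F₁ = P·A₁E₁/ΣAE = 56800·13340000/16080000 = 47120 N.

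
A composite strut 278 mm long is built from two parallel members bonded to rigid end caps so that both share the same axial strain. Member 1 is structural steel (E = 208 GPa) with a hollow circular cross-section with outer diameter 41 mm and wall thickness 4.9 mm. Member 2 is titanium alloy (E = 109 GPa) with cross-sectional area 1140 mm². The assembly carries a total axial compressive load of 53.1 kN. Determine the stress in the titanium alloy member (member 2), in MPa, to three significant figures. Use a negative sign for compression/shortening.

A_1 = 555.7 mm².
Equal strain + equilibrium ⇒ each member carries load in proportion to AE: A₁E₁ = 115600000 N, A₂E₂ = 124300000 N, ΣAE = 239800000 N.
σ₂ = P·E₂/ΣAE = -53100·109000/239800000 = -24.13 MPa.

-24.1 MPa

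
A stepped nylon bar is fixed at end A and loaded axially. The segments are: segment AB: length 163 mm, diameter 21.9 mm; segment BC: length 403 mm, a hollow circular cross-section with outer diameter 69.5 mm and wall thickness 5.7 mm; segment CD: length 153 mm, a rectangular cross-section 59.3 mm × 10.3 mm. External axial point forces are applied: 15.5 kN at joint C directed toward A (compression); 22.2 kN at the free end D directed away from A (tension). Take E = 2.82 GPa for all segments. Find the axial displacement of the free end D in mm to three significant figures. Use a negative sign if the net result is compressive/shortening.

Internal axial forces (sectioning from the free end, tension +): N_CD = 22.2 kN, N_BC = 6.7 kN, N_AB = 6.7 kN.
A_AB = 376.7 mm².
A_BC = 1142 mm².
A_CD = 610.8 mm².
δ_AB = 6700·163/(376.7·2820) = 1.028 mm
δ_BC = 6700·403/(1142·2820) = 0.8381 mm
δ_CD = 22200·153/(610.8·2820) = 1.972 mm
δ = Σδ_i = 3.838 mm.

3.84 mm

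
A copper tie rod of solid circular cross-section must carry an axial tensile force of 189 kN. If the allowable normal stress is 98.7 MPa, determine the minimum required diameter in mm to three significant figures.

Required area A ≥ P/σ_allow = 189000/98.7 = 1915 mm².
For a solid circular section, d ≥ √(4A/π) = 49.38 mm.

49.4 mm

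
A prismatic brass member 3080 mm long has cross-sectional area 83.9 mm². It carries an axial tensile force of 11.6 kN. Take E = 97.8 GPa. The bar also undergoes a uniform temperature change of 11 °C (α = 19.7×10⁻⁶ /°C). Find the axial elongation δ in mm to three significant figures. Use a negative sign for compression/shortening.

5.02 mm

δ_mech = NL/(AE) = 11600·3080/(83.9·97800) = 4.354 mm.
δ_thermal = αLΔT = 19.7e-6·3080·11 = 0.6674 mm.
δ = δ_mech + δ_thermal = 5.022 mm.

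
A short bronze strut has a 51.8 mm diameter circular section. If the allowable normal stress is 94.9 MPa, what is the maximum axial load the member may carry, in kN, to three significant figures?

200 kN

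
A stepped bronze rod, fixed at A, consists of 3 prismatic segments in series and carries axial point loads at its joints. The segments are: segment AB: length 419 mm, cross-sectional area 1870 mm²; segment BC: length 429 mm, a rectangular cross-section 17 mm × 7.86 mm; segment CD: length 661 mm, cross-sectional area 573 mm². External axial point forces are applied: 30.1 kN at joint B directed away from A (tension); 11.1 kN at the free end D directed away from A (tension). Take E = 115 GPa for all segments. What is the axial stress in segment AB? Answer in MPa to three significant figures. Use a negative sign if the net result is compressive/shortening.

22.0 MPa

Internal axial forces (sectioning from the free end, tension +): N_CD = 11.1 kN, N_BC = 11.1 kN, N_AB = 41.2 kN.
σ_AB = N_AB/A_AB = 41200/1870 = 22.03 MPa.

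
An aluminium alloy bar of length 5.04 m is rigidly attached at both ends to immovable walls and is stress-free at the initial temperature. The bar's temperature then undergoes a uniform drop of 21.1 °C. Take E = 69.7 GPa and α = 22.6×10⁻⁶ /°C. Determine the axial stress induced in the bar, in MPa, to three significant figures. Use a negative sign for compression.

Free thermal expansion αLΔT = 22.6e-6 · 5040 · -21.1 = -2.403 mm.
The walls impose strain ε = −(-2.403)/5040 = 4.7686e-04; σ = Eε = 69700 · 4.7686e-04 = 33.24 MPa.

33.2 MPa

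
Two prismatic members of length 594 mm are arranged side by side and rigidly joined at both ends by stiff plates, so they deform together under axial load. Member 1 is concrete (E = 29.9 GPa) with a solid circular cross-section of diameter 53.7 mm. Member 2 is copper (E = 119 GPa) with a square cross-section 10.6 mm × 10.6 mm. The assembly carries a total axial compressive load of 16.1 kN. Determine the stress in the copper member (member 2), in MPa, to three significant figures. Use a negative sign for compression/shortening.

A_1 = 2265 mm².
A_2 = 112.4 mm².
Equal strain + equilibrium ⇒ each member carries load in proportion to AE: A₁E₁ = 67720000 N, A₂E₂ = 13370000 N, ΣAE = 81090000 N.
σ₂ = P·E₂/ΣAE = -16100·119000/81090000 = -23.63 MPa.

-23.6 MPa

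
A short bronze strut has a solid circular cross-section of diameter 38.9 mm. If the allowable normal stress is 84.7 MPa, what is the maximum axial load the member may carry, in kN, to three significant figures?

A = 1188 mm².
P_max = σ_allow · A = 84.7 · 1188 = 100700 N = 100.7 kN.

101 kN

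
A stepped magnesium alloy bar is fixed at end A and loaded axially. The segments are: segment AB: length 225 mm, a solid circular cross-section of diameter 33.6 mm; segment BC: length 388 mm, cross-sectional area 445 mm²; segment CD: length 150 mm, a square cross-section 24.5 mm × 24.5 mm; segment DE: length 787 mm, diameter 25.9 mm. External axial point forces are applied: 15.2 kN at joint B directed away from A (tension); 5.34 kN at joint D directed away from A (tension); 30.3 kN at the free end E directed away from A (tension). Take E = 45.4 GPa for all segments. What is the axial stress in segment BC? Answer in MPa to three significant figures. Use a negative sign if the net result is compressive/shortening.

Internal axial forces (sectioning from the free end, tension +): N_DE = 30.3 kN, N_CD = 35.64 kN, N_BC = 35.64 kN, N_AB = 50.84 kN.
σ_BC = N_BC/A_BC = 35640/445 = 80.09 MPa.

80.1 MPa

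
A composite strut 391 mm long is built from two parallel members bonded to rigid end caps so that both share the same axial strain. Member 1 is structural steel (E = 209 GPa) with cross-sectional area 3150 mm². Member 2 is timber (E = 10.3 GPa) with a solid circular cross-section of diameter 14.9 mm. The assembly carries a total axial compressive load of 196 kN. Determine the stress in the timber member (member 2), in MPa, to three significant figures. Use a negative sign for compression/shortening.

-3.06 MPa

A_2 = 174.4 mm².
Equal strain + equilibrium ⇒ each member carries load in proportion to AE: A₁E₁ = 658400000 N, A₂E₂ = 1796000 N, ΣAE = 660100000 N.
σ₂ = P·E₂/ΣAE = -196000·10300/660100000 = -3.058 MPa.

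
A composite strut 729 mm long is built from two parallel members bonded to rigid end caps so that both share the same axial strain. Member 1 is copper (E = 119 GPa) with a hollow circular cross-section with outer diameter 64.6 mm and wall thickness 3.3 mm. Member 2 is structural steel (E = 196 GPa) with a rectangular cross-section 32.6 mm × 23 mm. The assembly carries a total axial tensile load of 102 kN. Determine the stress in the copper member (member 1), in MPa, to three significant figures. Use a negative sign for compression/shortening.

54.5 MPa

A_1 = 635.5 mm².
A_2 = 749.8 mm².
Equal strain + equilibrium ⇒ each member carries load in proportion to AE: A₁E₁ = 75630000 N, A₂E₂ = 147000000 N, ΣAE = 222600000 N.
σ₁ = P·E₁/ΣAE = 102000·119000/222600000 = 54.53 MPa.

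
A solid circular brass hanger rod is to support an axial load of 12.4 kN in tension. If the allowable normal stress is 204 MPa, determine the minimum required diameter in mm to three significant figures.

Required area A ≥ P/σ_allow = 12400/204 = 60.78 mm².
For a solid circular section, d ≥ √(4A/π) = 8.797 mm.

8.80 mm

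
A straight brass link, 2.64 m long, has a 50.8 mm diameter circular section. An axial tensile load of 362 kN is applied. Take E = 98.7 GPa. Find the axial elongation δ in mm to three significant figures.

4.78 mm

A = 2027 mm².
δ_mech = NL/(AE) = 362000·2640/(2027·98700) = 4.777 mm.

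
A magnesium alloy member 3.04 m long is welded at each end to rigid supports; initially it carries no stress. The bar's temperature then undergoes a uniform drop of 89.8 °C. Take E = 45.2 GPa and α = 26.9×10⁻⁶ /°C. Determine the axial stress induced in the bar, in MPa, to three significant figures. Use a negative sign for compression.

Free thermal expansion αLΔT = 26.9e-6 · 3040 · -89.8 = -7.343 mm.
The walls impose strain ε = −(-7.343)/3040 = 2.4156e-03; σ = Eε = 45200 · 2.4156e-03 = 109.2 MPa.

109 MPa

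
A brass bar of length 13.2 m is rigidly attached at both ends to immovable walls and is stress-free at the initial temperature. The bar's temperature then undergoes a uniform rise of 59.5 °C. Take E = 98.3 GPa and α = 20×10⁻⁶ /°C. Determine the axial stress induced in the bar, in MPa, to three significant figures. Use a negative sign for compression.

Free thermal expansion αLΔT = 20e-6 · 13200 · 59.5 = 15.71 mm.
The walls impose strain ε = −(15.71)/13200 = -1.1900e-03; σ = Eε = 98300 · -1.1900e-03 = -117 MPa.

-117 MPa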